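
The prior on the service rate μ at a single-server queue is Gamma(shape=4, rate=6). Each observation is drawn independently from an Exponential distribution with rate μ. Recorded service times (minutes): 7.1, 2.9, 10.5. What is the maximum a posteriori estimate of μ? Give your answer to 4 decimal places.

μ̂_MAP = 0.2264

The Exponential(rate=μ) likelihood is ∝ μ^n e^(−μΣtᵢ). Here n = 3 and Σtᵢ = 7.1 + 2.9 + 10.5 = 20.5.
Posterior ∝ μ^3e^(−6μ) · μ^3e^(−20.5μ) = μ^6e^(−26.5μ), i.e. Gamma(7, 26.5).
Mode = (a−1)/b = 6/26.5 ≈ 0.2264.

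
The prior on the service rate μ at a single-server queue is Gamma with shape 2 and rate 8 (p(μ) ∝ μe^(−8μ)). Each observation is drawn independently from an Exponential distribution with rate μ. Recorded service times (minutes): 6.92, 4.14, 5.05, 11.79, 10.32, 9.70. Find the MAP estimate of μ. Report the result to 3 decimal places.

The Exponential(rate=μ) likelihood is ∝ μ^n e^(−μΣtᵢ). Here n = 6 and Σtᵢ = 6.92 + 4.14 + 5.05 + 11.79 + 10.32 + 9.70 = 47.92.
Posterior ∝ μe^(−8μ) · μ^6e^(−47.92μ) = μ^7e^(−55.92μ), i.e. Gamma(8, 55.92).
Mode = (a−1)/b = 7/55.92 ≈ 0.125.

μ̂_MAP = 0.125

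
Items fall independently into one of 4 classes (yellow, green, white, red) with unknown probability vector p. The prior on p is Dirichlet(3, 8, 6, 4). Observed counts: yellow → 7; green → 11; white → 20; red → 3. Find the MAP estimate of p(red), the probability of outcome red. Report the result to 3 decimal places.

The posterior is Dirichlet(αᵢ + nᵢ) = Dirichlet(10, 19, 26, 7).
For a Dirichlet(a₁,…,a_K) with all aᵢ > 1, the mode has j-th component (aⱼ − 1)/(Σaᵢ − K).
Here Σaᵢ = 62 and K = 4, so p(red) = (7 − 1)/(62 − 4) = 6/58 ≈ 0.103.

MAP estimate of p(red) = 0.103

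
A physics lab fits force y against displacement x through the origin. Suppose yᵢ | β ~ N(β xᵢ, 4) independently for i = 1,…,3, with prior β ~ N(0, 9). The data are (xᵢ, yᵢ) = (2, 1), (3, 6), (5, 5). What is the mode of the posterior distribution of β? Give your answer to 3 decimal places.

log p(β | y) = −Σ(yᵢ − βxᵢ)²/(2·4) − β²/(2·9) + const.
Setting the derivative to zero: Σxᵢ(yᵢ − βxᵢ)/4 − β/9 = 0, so β = Σxᵢyᵢ / (Σxᵢ² + σ²/τ²).
Σxᵢyᵢ = 2·1 + 3·6 + 5·5 = 45; Σxᵢ² = 38; σ²/τ² = 4/9.
β̂_MAP = 45 / (38 + 4/9) = 45/(346/9) = 405/346 ≈ 1.171.

β̂_MAP = 1.171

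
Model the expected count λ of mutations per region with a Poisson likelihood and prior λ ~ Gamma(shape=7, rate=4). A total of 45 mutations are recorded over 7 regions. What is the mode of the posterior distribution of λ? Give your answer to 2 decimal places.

Σxᵢ = 45, n = 7.
Posterior ∝ λ^6e^(−4λ) · λ^45e^(−7λ) = λ^51e^(−11λ), i.e. Gamma(shape=52, rate=11).
The mode of a Gamma(a, b) with a ≥ 1 (shape–rate) is (a−1)/b = 51/11 ≈ 4.64.

λ̂_MAP = 4.64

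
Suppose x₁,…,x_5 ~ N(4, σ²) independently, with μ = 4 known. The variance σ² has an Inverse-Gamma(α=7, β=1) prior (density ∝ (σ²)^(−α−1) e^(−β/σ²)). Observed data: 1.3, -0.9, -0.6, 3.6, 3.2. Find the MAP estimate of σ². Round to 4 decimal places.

Sum of squared deviations about the known mean: SS = (1.3−4)² + (-0.9−4)² + (-0.6−4)² + (3.6−4)² + (3.2−4)² = 53.26.
The Normal likelihood contributes (σ²)^(−n/2) exp(−SS/(2σ²)), so the posterior is Inverse-Gamma(α + n/2, β + SS/2) = Inverse-Gamma(9.5, 27.63).
The mode of Inverse-Gamma(a, b) is b/(a+1) = 27.63/10.5 ≈ 2.6314.

σ̂²_MAP = 2.6314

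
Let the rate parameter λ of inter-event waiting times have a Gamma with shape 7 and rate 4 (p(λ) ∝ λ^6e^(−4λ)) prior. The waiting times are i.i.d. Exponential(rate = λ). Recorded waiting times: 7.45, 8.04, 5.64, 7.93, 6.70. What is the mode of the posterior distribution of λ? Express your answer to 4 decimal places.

The Exponential(rate=λ) likelihood is ∝ λ^n e^(−λΣtᵢ). Here n = 5 and Σtᵢ = 7.45 + 8.04 + 5.64 + 7.93 + 6.70 = 35.76.
Posterior ∝ λ^6e^(−4λ) · λ^5e^(−35.76λ) = λ^11e^(−39.76λ), i.e. Gamma(12, 39.76).
Mode = (a−1)/b = 11/39.76 ≈ 0.2767.

λ̂_MAP = 0.2767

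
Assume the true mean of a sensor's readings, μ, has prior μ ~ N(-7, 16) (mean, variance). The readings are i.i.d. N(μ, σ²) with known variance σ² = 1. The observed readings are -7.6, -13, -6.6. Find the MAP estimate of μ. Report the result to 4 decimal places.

n = 3; x̄ = ((-7.6) + (-13) + (-6.6))/3 = -27.2/3 = -136/15 ≈ -9.0667.
For a Normal prior and Normal likelihood with known variance, the posterior is Normal; its mode equals its mean, the precision-weighted average.
Prior precision 1/σ₀² = 1/16 = 0.0625; data precision n/σ² = 3/1 = 3.
μ̂ = (0.0625·(-7) + 3·(-136/15)) / (0.0625 + 3) = (-27.6375)/3.0625 = -2211/245 ≈ -9.0245.

μ̂_MAP = -9.0245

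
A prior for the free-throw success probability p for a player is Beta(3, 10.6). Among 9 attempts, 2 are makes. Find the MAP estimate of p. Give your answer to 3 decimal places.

p̂_MAP = 0.194

Prior: Beta(3, 10.6).
Data: 2 successes in 9 trials. The binomial likelihood contributes p^2(1−p)^7, so the posterior is Beta(3+2, 10.6+7) = Beta(5, 17.6).
For Beta(a, b) with a, b > 1 the mode is (a−1)/(a+b−2) = 4/20.6 ≈ 0.194.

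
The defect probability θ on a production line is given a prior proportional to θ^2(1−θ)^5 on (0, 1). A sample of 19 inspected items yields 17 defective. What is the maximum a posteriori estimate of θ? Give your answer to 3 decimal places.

The prior density ∝ θ^2(1−θ)^5 is the kernel of Beta(3, 6).
Data: 17 successes in 19 trials. The binomial likelihood contributes θ^17(1−θ)^2, so the posterior is Beta(3+17, 6+2) = Beta(20, 8).
For Beta(a, b) with a, b > 1 the mode is (a−1)/(a+b−2) = 19/26 ≈ 0.731.

θ̂_MAP = 0.731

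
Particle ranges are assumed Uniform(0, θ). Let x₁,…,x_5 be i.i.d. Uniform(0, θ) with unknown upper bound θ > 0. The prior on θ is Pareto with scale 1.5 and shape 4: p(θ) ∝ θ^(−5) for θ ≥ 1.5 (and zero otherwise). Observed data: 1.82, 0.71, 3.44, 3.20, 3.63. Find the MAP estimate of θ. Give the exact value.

θ̂_MAP = 3.63

The Uniform(0, θ) likelihood is θ^(−n) for θ ≥ max(xᵢ), zero otherwise. Here max(xᵢ) = 3.63.
Posterior ∝ θ^(−5) · θ^(−5) = θ^(−10) on θ ≥ max(1.5, 3.63) = 3.63.
This density is strictly decreasing in θ, so the posterior mode lies at the lower boundary of the support.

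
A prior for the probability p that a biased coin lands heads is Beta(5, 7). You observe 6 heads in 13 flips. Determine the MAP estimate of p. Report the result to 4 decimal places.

p̂_MAP = 0.4348

Prior: Beta(5, 7).
Data: 6 successes in 13 trials. The binomial likelihood contributes p^6(1−p)^7, so the posterior is Beta(5+6, 7+7) = Beta(11, 14).
For Beta(a, b) with a, b > 1 the mode is (a−1)/(a+b−2) = 10/23 ≈ 0.4348.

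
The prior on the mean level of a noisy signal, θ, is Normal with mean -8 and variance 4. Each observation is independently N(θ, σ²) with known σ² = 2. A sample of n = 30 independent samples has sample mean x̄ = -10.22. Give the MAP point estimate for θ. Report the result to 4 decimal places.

n = 30, x̄ = -10.22.
For a Normal prior and Normal likelihood with known variance, the posterior is Normal; its mode equals its mean, the precision-weighted average.
Prior precision 1/σ₀² = 1/4 = 0.25; data precision n/σ² = 30/2 = 15.
θ̂ = (0.25·(-8) + 15·(-10.22)) / (0.25 + 15) = (-155.3)/15.25 = -3106/305 ≈ -10.1836.

θ̂_MAP = -10.1836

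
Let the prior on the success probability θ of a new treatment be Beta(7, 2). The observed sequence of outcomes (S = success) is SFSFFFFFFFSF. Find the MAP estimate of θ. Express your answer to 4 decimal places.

θ̂_MAP = 0.4737

Prior: Beta(7, 2).
Data: 3 successes in 12 trials (from the sequence). The binomial likelihood contributes θ^3(1−θ)^9, so the posterior is Beta(7+3, 2+9) = Beta(10, 11).
For Beta(a, b) with a, b > 1 the mode is (a−1)/(a+b−2) = 9/19 ≈ 0.4737.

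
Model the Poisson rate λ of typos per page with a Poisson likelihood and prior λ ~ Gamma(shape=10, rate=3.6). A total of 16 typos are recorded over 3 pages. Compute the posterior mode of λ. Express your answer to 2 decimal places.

λ̂_MAP = 3.79

Σxᵢ = 16, n = 3.
Posterior ∝ λ^9e^(−3.6λ) · λ^16e^(−3λ) = λ^25e^(−6.6λ), i.e. Gamma(shape=26, rate=6.6).
The mode of a Gamma(a, b) with a ≥ 1 (shape–rate) is (a−1)/b = 25/6.6 ≈ 3.79.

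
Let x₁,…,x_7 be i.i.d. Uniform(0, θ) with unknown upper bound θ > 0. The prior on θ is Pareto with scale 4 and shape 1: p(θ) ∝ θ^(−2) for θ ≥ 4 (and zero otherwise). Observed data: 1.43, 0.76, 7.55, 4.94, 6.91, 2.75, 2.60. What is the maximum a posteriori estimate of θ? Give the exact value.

The Uniform(0, θ) likelihood is θ^(−n) for θ ≥ max(xᵢ), zero otherwise. Here max(xᵢ) = 7.55.
Posterior ∝ θ^(−2) · θ^(−7) = θ^(−9) on θ ≥ max(4, 7.55) = 7.55.
This density is strictly decreasing in θ, so the posterior mode lies at the lower boundary of the support.

θ̂_MAP = 7.55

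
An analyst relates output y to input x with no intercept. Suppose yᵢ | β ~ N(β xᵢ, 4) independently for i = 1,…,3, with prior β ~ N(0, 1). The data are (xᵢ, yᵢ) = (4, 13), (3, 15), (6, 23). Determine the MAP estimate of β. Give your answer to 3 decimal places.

log p(β | y) = −Σ(yᵢ − βxᵢ)²/(2·4) − β²/(2·1) + const.
Setting the derivative to zero: Σxᵢ(yᵢ − βxᵢ)/4 − β/1 = 0, so β = Σxᵢyᵢ / (Σxᵢ² + σ²/τ²).
Σxᵢyᵢ = 4·13 + 3·15 + 6·23 = 235; Σxᵢ² = 61; σ²/τ² = 4.
β̂_MAP = 235 / (61 + 4) = 235/65 ≈ 3.615.

β̂_MAP = 3.615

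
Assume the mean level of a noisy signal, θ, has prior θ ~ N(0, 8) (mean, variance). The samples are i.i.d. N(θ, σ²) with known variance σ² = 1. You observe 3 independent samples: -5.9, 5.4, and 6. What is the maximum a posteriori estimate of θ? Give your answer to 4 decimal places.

θ̂_MAP = 1.7600

n = 3; x̄ = ((-5.9) + 5.4 + 6)/3 = 5.5/3 = 11/6 ≈ 1.8333.
For a Normal prior and Normal likelihood with known variance, the posterior is Normal; its mode equals its mean, the precision-weighted average.
Prior precision 1/σ₀² = 1/8 = 0.125; data precision n/σ² = 3/1 = 3.
θ̂ = (0.125·0 + 3·(11/6)) / (0.125 + 3) = 5.5/3.125 = 1.7600.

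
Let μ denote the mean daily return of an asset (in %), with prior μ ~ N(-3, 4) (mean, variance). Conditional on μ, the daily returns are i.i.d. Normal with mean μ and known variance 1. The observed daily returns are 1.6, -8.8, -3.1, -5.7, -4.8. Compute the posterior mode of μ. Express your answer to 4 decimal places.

n = 5; x̄ = (1.6 + (-8.8) + (-3.1) + (-5.7) + (-4.8))/5 = -20.8/5 = -4.16.
For a Normal prior and Normal likelihood with known variance, the posterior is Normal; its mode equals its mean, the precision-weighted average.
Prior precision 1/σ₀² = 1/4 = 0.25; data precision n/σ² = 5/1 = 5.
μ̂ = (0.25·(-3) + 5·(-4.16)) / (0.25 + 5) = (-21.55)/5.25 = -431/105 ≈ -4.1048.

μ̂_MAP = -4.1048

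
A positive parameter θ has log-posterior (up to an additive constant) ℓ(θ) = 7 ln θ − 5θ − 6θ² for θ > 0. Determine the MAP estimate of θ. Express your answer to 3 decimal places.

ℓ'(θ) = 7/θ − 5 − 12θ. Setting this to zero and multiplying by θ: 12θ² + 5θ − 7 = 0.
θ = (−5 + √(5² + 4·12·7)) / (2·12) = (−5 + √361) / 24 = (−5 + 19)/24 = 7/12.
ℓ''(θ) = −7/θ² − 12 < 0, confirming a maximum.

θ̂_MAP = 0.583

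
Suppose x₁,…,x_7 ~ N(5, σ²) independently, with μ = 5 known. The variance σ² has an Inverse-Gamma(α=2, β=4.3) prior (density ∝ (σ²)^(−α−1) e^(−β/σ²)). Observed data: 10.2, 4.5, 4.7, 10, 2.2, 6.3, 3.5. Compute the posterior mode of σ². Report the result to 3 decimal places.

σ̂²_MAP = 5.597

Sum of squared deviations about the known mean: SS = (10.2−5)² + (4.5−5)² + (4.7−5)² + (10−5)² + (2.2−5)² + (6.3−5)² + (3.5−5)² = 64.16.
The Normal likelihood contributes (σ²)^(−n/2) exp(−SS/(2σ²)), so the posterior is Inverse-Gamma(α + n/2, β + SS/2) = Inverse-Gamma(5.5, 36.38).
The mode of Inverse-Gamma(a, b) is b/(a+1) = 36.38/6.5 ≈ 5.597.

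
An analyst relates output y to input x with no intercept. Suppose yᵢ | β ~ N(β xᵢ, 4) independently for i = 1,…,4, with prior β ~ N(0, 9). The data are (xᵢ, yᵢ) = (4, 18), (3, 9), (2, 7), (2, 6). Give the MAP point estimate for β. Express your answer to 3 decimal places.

log p(β | y) = −Σ(yᵢ − βxᵢ)²/(2·4) − β²/(2·9) + const.
Setting the derivative to zero: Σxᵢ(yᵢ − βxᵢ)/4 − β/9 = 0, so β = Σxᵢyᵢ / (Σxᵢ² + σ²/τ²).
Σxᵢyᵢ = 4·18 + 3·9 + 2·7 + 2·6 = 125; Σxᵢ² = 33; σ²/τ² = 4/9.
β̂_MAP = 125 / (33 + 4/9) = 125/(301/9) = 1125/301 ≈ 3.738.

β̂_MAP = 3.738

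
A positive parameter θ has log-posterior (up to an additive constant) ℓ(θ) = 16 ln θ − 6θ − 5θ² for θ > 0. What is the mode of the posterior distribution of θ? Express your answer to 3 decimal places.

θ̂_MAP = 1.000

ℓ'(θ) = 16/θ − 6 − 10θ. Setting this to zero and multiplying by θ: 10θ² + 6θ − 16 = 0.
θ = (−6 + √(6² + 4·10·16)) / (2·10) = (−6 + √676) / 20 = (−6 + 26)/20 = 1.
ℓ''(θ) = −16/θ² − 10 < 0, confirming a maximum.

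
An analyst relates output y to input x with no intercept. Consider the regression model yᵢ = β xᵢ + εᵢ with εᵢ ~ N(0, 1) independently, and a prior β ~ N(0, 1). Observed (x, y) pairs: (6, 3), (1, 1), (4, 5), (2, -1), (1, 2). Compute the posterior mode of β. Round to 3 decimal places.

β̂_MAP = 0.661

log p(β | y) = −Σ(yᵢ − βxᵢ)²/(2·1) − β²/(2·1) + const.
Setting the derivative to zero: Σxᵢ(yᵢ − βxᵢ)/1 − β/1 = 0, so β = Σxᵢyᵢ / (Σxᵢ² + σ²/τ²).
Σxᵢyᵢ = 6·3 + 1·1 + 4·5 + 2·(-1) + 1·2 = 39; Σxᵢ² = 58; σ²/τ² = 1.
β̂_MAP = 39 / (58 + 1) = 39/59 ≈ 0.661.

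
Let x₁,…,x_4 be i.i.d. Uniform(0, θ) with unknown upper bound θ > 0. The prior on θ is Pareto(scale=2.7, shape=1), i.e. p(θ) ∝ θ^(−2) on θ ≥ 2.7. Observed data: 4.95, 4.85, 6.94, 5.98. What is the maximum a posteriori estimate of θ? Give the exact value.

The Uniform(0, θ) likelihood is θ^(−n) for θ ≥ max(xᵢ), zero otherwise. Here max(xᵢ) = 6.94.
Posterior ∝ θ^(−2) · θ^(−4) = θ^(−6) on θ ≥ max(2.7, 6.94) = 6.94.
This density is strictly decreasing in θ, so the posterior mode lies at the lower boundary of the support.

θ̂_MAP = 6.94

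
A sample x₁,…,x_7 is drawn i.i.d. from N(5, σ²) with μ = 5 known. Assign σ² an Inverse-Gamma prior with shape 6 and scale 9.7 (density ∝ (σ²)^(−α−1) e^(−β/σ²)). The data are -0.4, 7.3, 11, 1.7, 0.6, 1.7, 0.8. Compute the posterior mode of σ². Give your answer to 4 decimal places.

σ̂²_MAP = 7.0776

Sum of squared deviations about the known mean: SS = (-0.4−5)² + (7.3−5)² + (11−5)² + (1.7−5)² + (0.6−5)² + (1.7−5)² + (0.8−5)² = 129.23.
The Normal likelihood contributes (σ²)^(−n/2) exp(−SS/(2σ²)), so the posterior is Inverse-Gamma(α + n/2, β + SS/2) = Inverse-Gamma(9.5, 74.315).
The mode of Inverse-Gamma(a, b) is b/(a+1) = 74.315/10.5 ≈ 7.0776.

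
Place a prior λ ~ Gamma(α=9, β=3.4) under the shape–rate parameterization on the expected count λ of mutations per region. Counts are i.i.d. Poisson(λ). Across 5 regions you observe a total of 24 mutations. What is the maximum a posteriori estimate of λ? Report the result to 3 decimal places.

λ̂_MAP = 3.810

Σxᵢ = 24, n = 5.
Posterior ∝ λ^8e^(−3.4λ) · λ^24e^(−5λ) = λ^32e^(−8.4λ), i.e. Gamma(shape=33, rate=8.4).
The mode of a Gamma(a, b) with a ≥ 1 (shape–rate) is (a−1)/b = 32/8.4 ≈ 3.810.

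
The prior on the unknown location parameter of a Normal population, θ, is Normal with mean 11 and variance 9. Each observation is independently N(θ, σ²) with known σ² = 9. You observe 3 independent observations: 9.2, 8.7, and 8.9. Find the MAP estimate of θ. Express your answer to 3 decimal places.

n = 3; x̄ = (9.2 + 8.7 + 8.9)/3 = 26.8/3 = 134/15 ≈ 8.9333.
For a Normal prior and Normal likelihood with known variance, the posterior is Normal; its mode equals its mean, the precision-weighted average.
Prior precision 1/σ₀² = 1/9; data precision n/σ² = 3/9 = 1/3.
θ̂ = ((1/9)·11 + (1/3)·(134/15)) / (1/9 + 1/3) = 4.2/(4/9) = 9.450.

θ̂_MAP = 9.450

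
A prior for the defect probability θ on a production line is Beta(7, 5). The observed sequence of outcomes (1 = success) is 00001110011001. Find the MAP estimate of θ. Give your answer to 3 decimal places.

Prior: Beta(7, 5).
Data: 6 successes in 14 trials (from the sequence). The binomial likelihood contributes θ^6(1−θ)^8, so the posterior is Beta(7+6, 5+8) = Beta(13, 13).
For Beta(a, b) with a, b > 1 the mode is (a−1)/(a+b−2) = 12/24 ≈ 0.500.

θ̂_MAP = 0.500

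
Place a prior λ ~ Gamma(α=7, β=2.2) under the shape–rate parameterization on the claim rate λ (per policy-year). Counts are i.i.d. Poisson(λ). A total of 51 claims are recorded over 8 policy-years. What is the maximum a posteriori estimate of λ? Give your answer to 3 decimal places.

λ̂_MAP = 5.588

Σxᵢ = 51, n = 8.
Posterior ∝ λ^6e^(−2.2λ) · λ^51e^(−8λ) = λ^57e^(−10.2λ), i.e. Gamma(shape=58, rate=10.2).
The mode of a Gamma(a, b) with a ≥ 1 (shape–rate) is (a−1)/b = 57/10.2 ≈ 5.588.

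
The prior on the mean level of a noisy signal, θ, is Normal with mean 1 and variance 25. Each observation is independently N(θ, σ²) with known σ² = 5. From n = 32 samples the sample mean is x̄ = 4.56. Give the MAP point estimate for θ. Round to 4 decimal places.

n = 32, x̄ = 4.56.
For a Normal prior and Normal likelihood with known variance, the posterior is Normal; its mode equals its mean, the precision-weighted average.
Prior precision 1/σ₀² = 1/25 = 0.04; data precision n/σ² = 32/5 = 6.4.
θ̂ = (0.04·1 + 6.4·4.56) / (0.04 + 6.4) = 29.224/6.44 = 3653/805 ≈ 4.5379.

θ̂_MAP = 4.5379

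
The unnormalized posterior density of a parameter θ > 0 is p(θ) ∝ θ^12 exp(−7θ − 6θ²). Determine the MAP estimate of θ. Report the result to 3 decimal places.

θ̂_MAP = 0.750

ℓ'(θ) = 12/θ − 7 − 12θ. Setting this to zero and multiplying by θ: 12θ² + 7θ − 12 = 0.
θ = (−7 + √(7² + 4·12·12)) / (2·12) = (−7 + √625) / 24 = (−7 + 25)/24 = 3/4.
ℓ''(θ) = −12/θ² − 12 < 0, confirming a maximum.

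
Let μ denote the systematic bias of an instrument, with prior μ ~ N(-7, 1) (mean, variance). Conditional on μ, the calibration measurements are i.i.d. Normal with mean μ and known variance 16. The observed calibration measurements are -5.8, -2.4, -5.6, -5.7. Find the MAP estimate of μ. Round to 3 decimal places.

μ̂_MAP = -6.575

n = 4; x̄ = ((-5.8) + (-2.4) + (-5.6) + (-5.7))/4 = -19.5/4 = -4.875.
For a Normal prior and Normal likelihood with known variance, the posterior is Normal; its mode equals its mean, the precision-weighted average.
Prior precision 1/σ₀² = 1/1 = 1; data precision n/σ² = 4/16 = 0.25.
μ̂ = (1·(-7) + 0.25·(-4.875)) / (1 + 0.25) = (-8.21875)/1.25 = -6.575.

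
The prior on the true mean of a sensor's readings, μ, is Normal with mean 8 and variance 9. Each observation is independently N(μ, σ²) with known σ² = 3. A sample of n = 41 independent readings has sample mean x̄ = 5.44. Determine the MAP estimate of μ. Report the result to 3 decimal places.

μ̂_MAP = 5.461

n = 41, x̄ = 5.44.
For a Normal prior and Normal likelihood with known variance, the posterior is Normal; its mode equals its mean, the precision-weighted average.
Prior precision 1/σ₀² = 1/9; data precision n/σ² = 41/3.
μ̂ = ((1/9)·8 + (41/3)·5.44) / (1/9 + 41/3) = (16928/225)/(124/9) = 4232/775 ≈ 5.461.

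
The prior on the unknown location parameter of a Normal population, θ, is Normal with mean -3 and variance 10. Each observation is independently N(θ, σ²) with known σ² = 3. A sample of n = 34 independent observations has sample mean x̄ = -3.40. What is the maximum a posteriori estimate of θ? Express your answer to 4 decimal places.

n = 34, x̄ = -3.40.
For a Normal prior and Normal likelihood with known variance, the posterior is Normal; its mode equals its mean, the precision-weighted average.
Prior precision 1/σ₀² = 1/10 = 0.1; data precision n/σ² = 34/3.
θ̂ = (0.1·(-3) + (34/3)·(-3.4)) / (0.1 + 34/3) = (-233/6)/(343/30) = -1165/343 ≈ -3.3965.

θ̂_MAP = -3.3965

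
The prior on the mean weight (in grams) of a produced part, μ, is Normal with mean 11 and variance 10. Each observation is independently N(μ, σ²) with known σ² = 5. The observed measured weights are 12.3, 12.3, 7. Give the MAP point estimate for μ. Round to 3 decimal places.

n = 3; x̄ = (12.3 + 12.3 + 7)/3 = 31.6/3 = 158/15 ≈ 10.5333.
For a Normal prior and Normal likelihood with known variance, the posterior is Normal; its mode equals its mean, the precision-weighted average.
Prior precision 1/σ₀² = 1/10 = 0.1; data precision n/σ² = 3/5 = 0.6.
μ̂ = (0.1·11 + 0.6·(158/15)) / (0.1 + 0.6) = 7.42/0.7 = 10.600.

μ̂_MAP = 10.600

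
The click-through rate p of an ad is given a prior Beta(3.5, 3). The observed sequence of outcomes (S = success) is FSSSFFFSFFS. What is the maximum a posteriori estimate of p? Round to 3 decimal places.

Prior: Beta(3.5, 3).
Data: 5 successes in 11 trials (from the sequence). The binomial likelihood contributes p^5(1−p)^6, so the posterior is Beta(3.5+5, 3+6) = Beta(8.5, 9).
For Beta(a, b) with a, b > 1 the mode is (a−1)/(a+b−2) = 7.5/15.5 ≈ 0.484.

p̂_MAP = 0.484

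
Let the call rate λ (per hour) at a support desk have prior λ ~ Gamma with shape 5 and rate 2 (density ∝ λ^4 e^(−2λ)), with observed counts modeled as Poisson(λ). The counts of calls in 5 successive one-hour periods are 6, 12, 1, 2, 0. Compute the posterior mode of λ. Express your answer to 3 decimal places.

λ̂_MAP = 3.571

Σxᵢ = 6+12+1+2+0 = 21, with n = 5.
Posterior ∝ λ^4e^(−2λ) · λ^21e^(−5λ) = λ^25e^(−7λ), i.e. Gamma(shape=26, rate=7).
The mode of a Gamma(a, b) with a ≥ 1 (shape–rate) is (a−1)/b = 25/7 ≈ 3.571.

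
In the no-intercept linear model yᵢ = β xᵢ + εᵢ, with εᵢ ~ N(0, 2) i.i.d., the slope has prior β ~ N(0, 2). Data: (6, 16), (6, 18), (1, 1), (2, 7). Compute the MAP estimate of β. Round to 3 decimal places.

β̂_MAP = 2.808

log p(β | y) = −Σ(yᵢ − βxᵢ)²/(2·2) − β²/(2·2) + const.
Setting the derivative to zero: Σxᵢ(yᵢ − βxᵢ)/2 − β/2 = 0, so β = Σxᵢyᵢ / (Σxᵢ² + σ²/τ²).
Σxᵢyᵢ = 6·16 + 6·18 + 1·1 + 2·7 = 219; Σxᵢ² = 77; σ²/τ² = 1.
β̂_MAP = 219 / (77 + 1) = 219/78 ≈ 2.808.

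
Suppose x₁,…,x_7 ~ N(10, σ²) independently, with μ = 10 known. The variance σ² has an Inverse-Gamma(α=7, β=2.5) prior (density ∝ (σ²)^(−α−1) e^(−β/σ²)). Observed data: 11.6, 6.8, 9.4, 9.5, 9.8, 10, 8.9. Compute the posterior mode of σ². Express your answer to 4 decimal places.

σ̂²_MAP = 0.8548

Sum of squared deviations about the known mean: SS = (11.6−10)² + (6.8−10)² + (9.4−10)² + (9.5−10)² + (9.8−10)² + (10−10)² + (8.9−10)² = 14.66.
The Normal likelihood contributes (σ²)^(−n/2) exp(−SS/(2σ²)), so the posterior is Inverse-Gamma(α + n/2, β + SS/2) = Inverse-Gamma(10.5, 9.83).
The mode of Inverse-Gamma(a, b) is b/(a+1) = 9.83/11.5 ≈ 0.8548.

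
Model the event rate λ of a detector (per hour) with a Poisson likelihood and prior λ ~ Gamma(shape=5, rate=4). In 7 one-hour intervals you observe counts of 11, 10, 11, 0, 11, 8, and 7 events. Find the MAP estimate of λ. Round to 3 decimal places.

λ̂_MAP = 5.636

Σxᵢ = 11+10+11+0+11+8+7 = 58, with n = 7.
Posterior ∝ λ^4e^(−4λ) · λ^58e^(−7λ) = λ^62e^(−11λ), i.e. Gamma(shape=63, rate=11).
The mode of a Gamma(a, b) with a ≥ 1 (shape–rate) is (a−1)/b = 62/11 ≈ 5.636.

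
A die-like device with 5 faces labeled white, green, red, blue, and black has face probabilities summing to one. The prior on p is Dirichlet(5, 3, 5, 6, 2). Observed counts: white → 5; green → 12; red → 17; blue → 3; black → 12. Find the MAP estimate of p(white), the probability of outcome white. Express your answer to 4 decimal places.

MAP estimate of p(white) = 0.1385

The posterior is Dirichlet(αᵢ + nᵢ) = Dirichlet(10, 15, 22, 9, 14).
For a Dirichlet(a₁,…,a_K) with all aᵢ > 1, the mode has j-th component (aⱼ − 1)/(Σaᵢ − K).
Here Σaᵢ = 70 and K = 5, so p(white) = (10 − 1)/(70 − 5) = 9/65 ≈ 0.1385.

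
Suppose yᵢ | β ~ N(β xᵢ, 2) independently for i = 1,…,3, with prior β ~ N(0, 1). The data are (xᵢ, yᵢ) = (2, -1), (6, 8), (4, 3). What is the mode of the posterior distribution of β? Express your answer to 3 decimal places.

log p(β | y) = −Σ(yᵢ − βxᵢ)²/(2·2) − β²/(2·1) + const.
Setting the derivative to zero: Σxᵢ(yᵢ − βxᵢ)/2 − β/1 = 0, so β = Σxᵢyᵢ / (Σxᵢ² + σ²/τ²).
Σxᵢyᵢ = 2·(-1) + 6·8 + 4·3 = 58; Σxᵢ² = 56; σ²/τ² = 2.
β̂_MAP = 58 / (56 + 2) = 58/58 ≈ 1.000.

β̂_MAP = 1.000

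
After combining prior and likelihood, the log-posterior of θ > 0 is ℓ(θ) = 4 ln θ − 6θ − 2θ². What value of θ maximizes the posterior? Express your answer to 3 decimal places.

ℓ'(θ) = 4/θ − 6 − 4θ. Setting this to zero and multiplying by θ: 4θ² + 6θ − 4 = 0.
θ = (−6 + √(6² + 4·4·4)) / (2·4) = (−6 + √100) / 8 = (−6 + 10)/8 = 1/2.
ℓ''(θ) = −4/θ² − 4 < 0, confirming a maximum.

θ̂_MAP = 0.500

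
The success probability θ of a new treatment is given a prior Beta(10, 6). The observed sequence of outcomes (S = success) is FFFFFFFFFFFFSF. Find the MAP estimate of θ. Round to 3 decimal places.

Prior: Beta(10, 6).
Data: 1 success in 14 trials (from the sequence). The binomial likelihood contributes θ(1−θ)^13, so the posterior is Beta(10+1, 6+13) = Beta(11, 19).
For Beta(a, b) with a, b > 1 the mode is (a−1)/(a+b−2) = 10/28 ≈ 0.357.

θ̂_MAP = 0.357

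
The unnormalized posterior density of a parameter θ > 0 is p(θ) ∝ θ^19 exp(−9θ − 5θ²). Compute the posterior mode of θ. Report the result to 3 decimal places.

θ̂_MAP = 1.000

ℓ'(θ) = 19/θ − 9 − 10θ. Setting this to zero and multiplying by θ: 10θ² + 9θ − 19 = 0.
θ = (−9 + √(9² + 4·10·19)) / (2·10) = (−9 + √841) / 20 = (−9 + 29)/20 = 1.
ℓ''(θ) = −19/θ² − 10 < 0, confirming a maximum.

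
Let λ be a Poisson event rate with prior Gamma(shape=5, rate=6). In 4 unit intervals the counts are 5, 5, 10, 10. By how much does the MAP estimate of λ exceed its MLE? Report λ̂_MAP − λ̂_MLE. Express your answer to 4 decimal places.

MAP − MLE = -4.1000

Σxᵢ = 30. Posterior is Gamma(35, 10); MAP = (35−1)/10 = 34/10 ≈ 3.40000.
MLE = x̄ = 30/4 ≈ 7.50000.
Difference = 34/10 − 30/4 = -41/10 ≈ -4.1000.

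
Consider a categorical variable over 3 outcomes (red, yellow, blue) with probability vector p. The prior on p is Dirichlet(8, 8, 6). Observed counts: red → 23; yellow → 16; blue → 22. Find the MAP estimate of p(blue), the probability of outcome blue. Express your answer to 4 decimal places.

The posterior is Dirichlet(αᵢ + nᵢ) = Dirichlet(31, 24, 28).
For a Dirichlet(a₁,…,a_K) with all aᵢ > 1, the mode has j-th component (aⱼ − 1)/(Σaᵢ − K).
Here Σaᵢ = 83 and K = 3, so p(blue) = (28 − 1)/(83 − 3) = 27/80 ≈ 0.3375.

MAP estimate of p(blue) = 0.3375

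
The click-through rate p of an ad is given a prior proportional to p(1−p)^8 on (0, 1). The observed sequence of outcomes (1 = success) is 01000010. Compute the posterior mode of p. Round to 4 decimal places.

The prior density ∝ p(1−p)^8 is the kernel of Beta(2, 9).
Data: 2 successes in 8 trials (from the sequence). The binomial likelihood contributes p^2(1−p)^6, so the posterior is Beta(2+2, 9+6) = Beta(4, 15).
For Beta(a, b) with a, b > 1 the mode is (a−1)/(a+b−2) = 3/17 ≈ 0.1765.

p̂_MAP = 0.1765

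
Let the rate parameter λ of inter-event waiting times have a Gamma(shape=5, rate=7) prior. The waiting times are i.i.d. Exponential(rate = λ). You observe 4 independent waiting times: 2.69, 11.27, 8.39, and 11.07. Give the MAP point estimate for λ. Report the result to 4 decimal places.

The Exponential(rate=λ) likelihood is ∝ λ^n e^(−λΣtᵢ). Here n = 4 and Σtᵢ = 2.69 + 11.27 + 8.39 + 11.07 = 33.42.
Posterior ∝ λ^4e^(−7λ) · λ^4e^(−33.42λ) = λ^8e^(−40.42λ), i.e. Gamma(9, 40.42).
Mode = (a−1)/b = 8/40.42 ≈ 0.1979.

λ̂_MAP = 0.1979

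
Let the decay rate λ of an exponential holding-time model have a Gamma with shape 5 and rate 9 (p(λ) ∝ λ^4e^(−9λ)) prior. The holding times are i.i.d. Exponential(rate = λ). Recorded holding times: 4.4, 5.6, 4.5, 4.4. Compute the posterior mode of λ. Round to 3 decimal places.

λ̂_MAP = 0.287

The Exponential(rate=λ) likelihood is ∝ λ^n e^(−λΣtᵢ). Here n = 4 and Σtᵢ = 4.4 + 5.6 + 4.5 + 4.4 = 18.9.
Posterior ∝ λ^4e^(−9λ) · λ^4e^(−18.9λ) = λ^8e^(−27.9λ), i.e. Gamma(9, 27.9).
Mode = (a−1)/b = 8/27.9 ≈ 0.287.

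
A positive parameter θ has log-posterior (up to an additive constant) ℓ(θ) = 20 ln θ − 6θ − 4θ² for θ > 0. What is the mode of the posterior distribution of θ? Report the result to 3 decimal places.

θ̂_MAP = 1.250

ℓ'(θ) = 20/θ − 6 − 8θ. Setting this to zero and multiplying by θ: 8θ² + 6θ − 20 = 0.
θ = (−6 + √(6² + 4·8·20)) / (2·8) = (−6 + √676) / 16 = (−6 + 26)/16 = 5/4.
ℓ''(θ) = −20/θ² − 8 < 0, confirming a maximum.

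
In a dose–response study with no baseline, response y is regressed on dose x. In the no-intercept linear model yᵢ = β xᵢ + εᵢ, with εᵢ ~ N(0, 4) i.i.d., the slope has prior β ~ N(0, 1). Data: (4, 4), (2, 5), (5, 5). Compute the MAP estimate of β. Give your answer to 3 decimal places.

β̂_MAP = 1.041

log p(β | y) = −Σ(yᵢ − βxᵢ)²/(2·4) − β²/(2·1) + const.
Setting the derivative to zero: Σxᵢ(yᵢ − βxᵢ)/4 − β/1 = 0, so β = Σxᵢyᵢ / (Σxᵢ² + σ²/τ²).
Σxᵢyᵢ = 4·4 + 2·5 + 5·5 = 51; Σxᵢ² = 45; σ²/τ² = 4.
β̂_MAP = 51 / (45 + 4) = 51/49 ≈ 1.041.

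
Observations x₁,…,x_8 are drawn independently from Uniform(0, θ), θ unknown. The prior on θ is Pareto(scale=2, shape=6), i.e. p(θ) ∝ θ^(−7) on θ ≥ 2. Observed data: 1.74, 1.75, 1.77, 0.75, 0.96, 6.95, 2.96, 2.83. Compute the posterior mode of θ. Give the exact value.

θ̂_MAP = 6.95

The Uniform(0, θ) likelihood is θ^(−n) for θ ≥ max(xᵢ), zero otherwise. Here max(xᵢ) = 6.95.
Posterior ∝ θ^(−7) · θ^(−8) = θ^(−15) on θ ≥ max(2, 6.95) = 6.95.
This density is strictly decreasing in θ, so the posterior mode lies at the lower boundary of the support.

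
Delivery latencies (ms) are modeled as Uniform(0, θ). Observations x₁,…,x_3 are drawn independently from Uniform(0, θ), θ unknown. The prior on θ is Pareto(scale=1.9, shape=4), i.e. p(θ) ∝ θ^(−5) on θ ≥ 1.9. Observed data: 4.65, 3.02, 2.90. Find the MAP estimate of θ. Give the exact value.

θ̂_MAP = 4.65

The Uniform(0, θ) likelihood is θ^(−n) for θ ≥ max(xᵢ), zero otherwise. Here max(xᵢ) = 4.65.
Posterior ∝ θ^(−5) · θ^(−3) = θ^(−8) on θ ≥ max(1.9, 4.65) = 4.65.
This density is strictly decreasing in θ, so the posterior mode lies at the lower boundary of the support.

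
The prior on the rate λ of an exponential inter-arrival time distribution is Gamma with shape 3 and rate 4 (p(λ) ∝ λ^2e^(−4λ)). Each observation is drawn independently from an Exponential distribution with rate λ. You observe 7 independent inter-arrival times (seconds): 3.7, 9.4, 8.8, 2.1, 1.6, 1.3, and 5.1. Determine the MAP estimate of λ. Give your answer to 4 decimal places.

λ̂_MAP = 0.2500

The Exponential(rate=λ) likelihood is ∝ λ^n e^(−λΣtᵢ). Here n = 7 and Σtᵢ = 3.7 + 9.4 + 8.8 + 2.1 + 1.6 + 1.3 + 5.1 = 32.
Posterior ∝ λ^2e^(−4λ) · λ^7e^(−32λ) = λ^9e^(−36λ), i.e. Gamma(10, 36).
Mode = (a−1)/b = 9/36 ≈ 0.2500.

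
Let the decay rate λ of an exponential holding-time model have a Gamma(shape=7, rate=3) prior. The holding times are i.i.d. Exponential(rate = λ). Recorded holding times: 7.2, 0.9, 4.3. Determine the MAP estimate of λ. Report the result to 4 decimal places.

The Exponential(rate=λ) likelihood is ∝ λ^n e^(−λΣtᵢ). Here n = 3 and Σtᵢ = 7.2 + 0.9 + 4.3 = 12.4.
Posterior ∝ λ^6e^(−3λ) · λ^3e^(−12.4λ) = λ^9e^(−15.4λ), i.e. Gamma(10, 15.4).
Mode = (a−1)/b = 9/15.4 ≈ 0.5844.

λ̂_MAP = 0.5844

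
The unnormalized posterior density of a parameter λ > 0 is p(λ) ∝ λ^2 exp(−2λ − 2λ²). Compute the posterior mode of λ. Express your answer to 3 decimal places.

λ̂_MAP = 0.500

ℓ'(λ) = 2/λ − 2 − 4λ. Setting this to zero and multiplying by λ: 4λ² + 2λ − 2 = 0.
λ = (−2 + √(2² + 4·4·2)) / (2·4) = (−2 + √36) / 8 = (−2 + 6)/8 = 1/2.
ℓ''(λ) = −2/λ² − 4 < 0, confirming a maximum.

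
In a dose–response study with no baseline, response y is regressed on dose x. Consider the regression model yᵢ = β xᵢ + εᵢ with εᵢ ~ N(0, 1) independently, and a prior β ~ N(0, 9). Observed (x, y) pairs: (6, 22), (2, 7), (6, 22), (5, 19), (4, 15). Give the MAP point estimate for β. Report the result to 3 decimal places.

β̂_MAP = 3.697

log p(β | y) = −Σ(yᵢ − βxᵢ)²/(2·1) − β²/(2·9) + const.
Setting the derivative to zero: Σxᵢ(yᵢ − βxᵢ)/1 − β/9 = 0, so β = Σxᵢyᵢ / (Σxᵢ² + σ²/τ²).
Σxᵢyᵢ = 6·22 + 2·7 + 6·22 + 5·19 + 4·15 = 433; Σxᵢ² = 117; σ²/τ² = 1/9.
β̂_MAP = 433 / (117 + 1/9) = 433/(1054/9) = 3897/1054 ≈ 3.697.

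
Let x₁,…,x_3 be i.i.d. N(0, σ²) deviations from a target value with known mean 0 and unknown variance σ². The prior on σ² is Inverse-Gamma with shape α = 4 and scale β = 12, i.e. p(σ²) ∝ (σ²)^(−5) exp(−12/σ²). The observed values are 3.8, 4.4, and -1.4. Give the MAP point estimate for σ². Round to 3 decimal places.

Sum of squared deviations about the known mean: SS = (3.8−0)² + (4.4−0)² + (-1.4−0)² = 35.76.
The Normal likelihood contributes (σ²)^(−n/2) exp(−SS/(2σ²)), so the posterior is Inverse-Gamma(α + n/2, β + SS/2) = Inverse-Gamma(5.5, 29.88).
The mode of Inverse-Gamma(a, b) is b/(a+1) = 29.88/6.5 ≈ 4.597.

σ̂²_MAP = 4.597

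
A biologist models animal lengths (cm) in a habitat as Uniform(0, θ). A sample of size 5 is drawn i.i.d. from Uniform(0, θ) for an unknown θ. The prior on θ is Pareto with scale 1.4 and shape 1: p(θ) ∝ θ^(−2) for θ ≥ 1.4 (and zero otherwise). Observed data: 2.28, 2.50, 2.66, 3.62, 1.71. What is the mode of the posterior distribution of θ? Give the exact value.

θ̂_MAP = 3.62

The Uniform(0, θ) likelihood is θ^(−n) for θ ≥ max(xᵢ), zero otherwise. Here max(xᵢ) = 3.62.
Posterior ∝ θ^(−2) · θ^(−5) = θ^(−7) on θ ≥ max(1.4, 3.62) = 3.62.
This density is strictly decreasing in θ, so the posterior mode lies at the lower boundary of the support.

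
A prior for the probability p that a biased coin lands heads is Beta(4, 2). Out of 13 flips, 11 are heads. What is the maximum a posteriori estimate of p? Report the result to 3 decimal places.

Prior: Beta(4, 2).
Data: 11 successes in 13 trials. The binomial likelihood contributes p^11(1−p)^2, so the posterior is Beta(4+11, 2+2) = Beta(15, 4).
For Beta(a, b) with a, b > 1 the mode is (a−1)/(a+b−2) = 14/17 ≈ 0.824.

p̂_MAP = 0.824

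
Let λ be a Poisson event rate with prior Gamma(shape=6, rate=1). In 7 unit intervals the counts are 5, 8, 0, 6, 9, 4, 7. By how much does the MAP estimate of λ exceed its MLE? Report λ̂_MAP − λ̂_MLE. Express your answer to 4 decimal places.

Σxᵢ = 39. Posterior is Gamma(45, 8); MAP = (45−1)/8 = 44/8 ≈ 5.50000.
MLE = x̄ = 39/7 ≈ 5.57143.
Difference = 44/8 − 39/7 = -1/14 ≈ -0.0714.

MAP − MLE = -0.0714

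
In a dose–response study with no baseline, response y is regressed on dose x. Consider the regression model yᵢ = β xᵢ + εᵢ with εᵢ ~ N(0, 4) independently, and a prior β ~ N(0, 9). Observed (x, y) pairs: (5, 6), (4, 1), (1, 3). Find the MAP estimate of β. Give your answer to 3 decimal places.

β̂_MAP = 0.872

log p(β | y) = −Σ(yᵢ − βxᵢ)²/(2·4) − β²/(2·9) + const.
Setting the derivative to zero: Σxᵢ(yᵢ − βxᵢ)/4 − β/9 = 0, so β = Σxᵢyᵢ / (Σxᵢ² + σ²/τ²).
Σxᵢyᵢ = 5·6 + 4·1 + 1·3 = 37; Σxᵢ² = 42; σ²/τ² = 4/9.
β̂_MAP = 37 / (42 + 4/9) = 37/(382/9) = 333/382 ≈ 0.872.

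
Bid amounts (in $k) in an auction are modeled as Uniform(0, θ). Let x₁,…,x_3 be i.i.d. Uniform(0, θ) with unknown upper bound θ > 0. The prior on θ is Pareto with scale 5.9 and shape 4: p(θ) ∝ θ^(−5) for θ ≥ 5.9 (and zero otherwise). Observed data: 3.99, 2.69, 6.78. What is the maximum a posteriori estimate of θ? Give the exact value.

The Uniform(0, θ) likelihood is θ^(−n) for θ ≥ max(xᵢ), zero otherwise. Here max(xᵢ) = 6.78.
Posterior ∝ θ^(−5) · θ^(−3) = θ^(−8) on θ ≥ max(5.9, 6.78) = 6.78.
This density is strictly decreasing in θ, so the posterior mode lies at the lower boundary of the support.

θ̂_MAP = 6.78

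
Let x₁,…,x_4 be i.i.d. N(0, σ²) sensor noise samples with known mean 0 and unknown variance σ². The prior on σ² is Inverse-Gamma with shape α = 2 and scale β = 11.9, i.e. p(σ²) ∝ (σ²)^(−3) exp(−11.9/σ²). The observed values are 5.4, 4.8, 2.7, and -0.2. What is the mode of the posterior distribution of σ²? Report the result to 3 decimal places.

Sum of squared deviations about the known mean: SS = (5.4−0)² + (4.8−0)² + (2.7−0)² + (-0.2−0)² = 59.53.
The Normal likelihood contributes (σ²)^(−n/2) exp(−SS/(2σ²)), so the posterior is Inverse-Gamma(α + n/2, β + SS/2) = Inverse-Gamma(4, 41.665).
The mode of Inverse-Gamma(a, b) is b/(a+1) = 41.665/5 ≈ 8.333.

σ̂²_MAP = 8.333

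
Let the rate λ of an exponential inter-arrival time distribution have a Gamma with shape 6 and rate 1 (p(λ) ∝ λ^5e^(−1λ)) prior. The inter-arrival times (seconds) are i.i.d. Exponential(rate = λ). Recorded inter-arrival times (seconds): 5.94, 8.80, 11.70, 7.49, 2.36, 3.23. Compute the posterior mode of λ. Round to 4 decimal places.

The Exponential(rate=λ) likelihood is ∝ λ^n e^(−λΣtᵢ). Here n = 6 and Σtᵢ = 5.94 + 8.80 + 11.70 + 7.49 + 2.36 + 3.23 = 39.52.
Posterior ∝ λ^5e^(−1λ) · λ^6e^(−39.52λ) = λ^11e^(−40.52λ), i.e. Gamma(12, 40.52).
Mode = (a−1)/b = 11/40.52 ≈ 0.2715.

λ̂_MAP = 0.2715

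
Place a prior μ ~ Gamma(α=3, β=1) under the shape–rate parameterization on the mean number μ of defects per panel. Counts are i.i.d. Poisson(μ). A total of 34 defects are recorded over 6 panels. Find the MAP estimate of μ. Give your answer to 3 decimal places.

μ̂_MAP = 5.143

Σxᵢ = 34, n = 6.
Posterior ∝ μ^2e^(−1μ) · μ^34e^(−6μ) = μ^36e^(−7μ), i.e. Gamma(shape=37, rate=7).
The mode of a Gamma(a, b) with a ≥ 1 (shape–rate) is (a−1)/b = 36/7 ≈ 5.143.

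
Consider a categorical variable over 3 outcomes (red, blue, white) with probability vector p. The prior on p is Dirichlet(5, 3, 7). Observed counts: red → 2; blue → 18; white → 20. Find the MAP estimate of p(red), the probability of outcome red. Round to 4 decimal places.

MAP estimate of p(red) = 0.1154

The posterior is Dirichlet(αᵢ + nᵢ) = Dirichlet(7, 21, 27).
For a Dirichlet(a₁,…,a_K) with all aᵢ > 1, the mode has j-th component (aⱼ − 1)/(Σaᵢ − K).
Here Σaᵢ = 55 and K = 3, so p(red) = (7 − 1)/(55 − 3) = 6/52 ≈ 0.1154.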